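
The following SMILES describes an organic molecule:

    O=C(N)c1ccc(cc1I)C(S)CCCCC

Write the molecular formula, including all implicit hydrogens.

C13H18INOS

Walk through each heavy atom and fill implicit hydrogens from standard valence (C 4, N 3, O 2, S 2, halogen 1); for lowercase aromatic atoms, an aromatic c carries 1 H when it has two neighbours and 0 H with three, and aromatic n carries 0 H:
  atom 1: O, bond orders sum to 2 (valence 2) → 0 H
  atom 2: C, bond orders sum to 4 (valence 4) → 0 H
  atom 3: N, bond orders sum to 1 (valence 3) → 2 H
  atom 4: aromatic c, 3 neighbours → 0 H
  atom 5: aromatic c, 2 neighbours → 1 H
  atom 6: aromatic c, 2 neighbours → 1 H
  atom 7: aromatic c, 3 neighbours → 0 H
  atom 8: aromatic c, 2 neighbours → 1 H
  atom 9: aromatic c, 3 neighbours → 0 H
  atom 10: I (halogen, monovalent) → 0 H
  atom 11: C, bond orders sum to 3 (valence 4) → 1 H
  atom 12: S, bond orders sum to 1 (valence 2) → 1 H
  atom 13: C, bond orders sum to 2 (valence 4) → 2 H
  atom 14: C, bond orders sum to 2 (valence 4) → 2 H
  atom 15: C, bond orders sum to 2 (valence 4) → 2 H
  atom 16: C, bond orders sum to 2 (valence 4) → 2 H
  atom 17: C, bond orders sum to 1 (valence 4) → 3 H
Totals → C:13, H:18, I:1, N:1, O:1, S:1.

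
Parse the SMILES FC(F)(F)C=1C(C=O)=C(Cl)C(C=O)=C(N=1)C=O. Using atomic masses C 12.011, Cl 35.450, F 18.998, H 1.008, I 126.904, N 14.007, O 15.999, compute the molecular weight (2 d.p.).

265.57 g/mol

First, the molecular formula is C9H3ClF3NO3 (counting implicit H from valence).
  C: 9 × 12.011 = 108.099
  Cl: 1 × 35.450 = 35.450
  F: 3 × 18.998 = 56.994
  H: 3 × 1.008 = 3.024
  N: 1 × 14.007 = 14.007
  O: 3 × 15.999 = 47.997
Sum: 9×12.011 + 1×35.450 + 3×18.998 + 3×1.008 + 1×14.007 + 3×15.999 = 265.571 → 265.57 g/mol.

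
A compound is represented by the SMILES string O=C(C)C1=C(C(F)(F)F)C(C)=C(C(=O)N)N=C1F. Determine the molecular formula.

Walk through each heavy atom and fill implicit hydrogens from standard valence (C 4, N 3, O 2, S 2, halogen 1):
  atom 1: O, bond orders sum to 2 (valence 2) → 0 H
  atom 2: C, bond orders sum to 4 (valence 4) → 0 H
  atom 3: C, bond orders sum to 1 (valence 4) → 3 H
  atom 4: C, bond orders sum to 4 (valence 4) → 0 H
  atom 5: C, bond orders sum to 4 (valence 4) → 0 H
  atom 6: C, bond orders sum to 4 (valence 4) → 0 H
  atom 7: F (halogen, monovalent) → 0 H
  atom 8: F (halogen, monovalent) → 0 H
  atom 9: F (halogen, monovalent) → 0 H
  atom 10: C, bond orders sum to 4 (valence 4) → 0 H
  atom 11: C, bond orders sum to 1 (valence 4) → 3 H
  atom 12: C, bond orders sum to 4 (valence 4) → 0 H
  atom 13: C, bond orders sum to 4 (valence 4) → 0 H
  atom 14: O, bond orders sum to 2 (valence 2) → 0 H
  atom 15: N, bond orders sum to 1 (valence 3) → 2 H
  atom 16: N, bond orders sum to 3 (valence 3) → 0 H
  atom 17: C, bond orders sum to 4 (valence 4) → 0 H
  atom 18: F (halogen, monovalent) → 0 H
Totals → C:10, H:8, F:4, N:2, O:2.

C10H8F4N2O2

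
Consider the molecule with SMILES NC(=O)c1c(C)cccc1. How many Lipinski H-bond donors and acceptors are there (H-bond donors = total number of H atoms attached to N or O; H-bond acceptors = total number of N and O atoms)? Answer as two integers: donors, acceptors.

2, 2

Donors: find every N or O and count the H atoms it carries.
  atom 1 (N): bond orders sum to 1 → 2 H
  atom 3 (O): bond orders sum to 2 → 0 H
Lipinski HBD = 2.
Acceptors: N atoms = 1, O atoms = 1 → HBA = 2.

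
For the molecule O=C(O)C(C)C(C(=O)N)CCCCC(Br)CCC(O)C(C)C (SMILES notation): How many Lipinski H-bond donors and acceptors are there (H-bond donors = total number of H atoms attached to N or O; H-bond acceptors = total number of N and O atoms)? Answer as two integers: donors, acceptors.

4, 5

Donors: find every N or O and count the H atoms it carries.
  atom 1 (O): bond orders sum to 2 → 0 H
  atom 3 (O): bond orders sum to 1 → 1 H
  atom 8 (O): bond orders sum to 2 → 0 H
  atom 9 (N): bond orders sum to 1 → 2 H
  atom 19 (O): bond orders sum to 1 → 1 H
Lipinski HBD = 4.
Acceptors: N atoms = 1, O atoms = 4 → HBA = 5.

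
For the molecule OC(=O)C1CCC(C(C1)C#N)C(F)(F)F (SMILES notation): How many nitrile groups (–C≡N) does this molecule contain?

1

The nitrile motif appears at heavy-atom position 10 in the SMILES.
Other groups present: 1 carboxylic acid.
Nitrile count: 1.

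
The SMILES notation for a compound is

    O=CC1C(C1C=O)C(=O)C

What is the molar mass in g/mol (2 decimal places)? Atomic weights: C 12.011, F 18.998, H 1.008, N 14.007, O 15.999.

140.14 g/mol

First, the molecular formula is C7H8O3 (counting implicit H from valence).
  C: 7 × 12.011 = 84.077
  H: 8 × 1.008 = 8.064
  O: 3 × 15.999 = 47.997
Sum: 7×12.011 + 8×1.008 + 3×15.999 = 140.138 → 140.14 g/mol.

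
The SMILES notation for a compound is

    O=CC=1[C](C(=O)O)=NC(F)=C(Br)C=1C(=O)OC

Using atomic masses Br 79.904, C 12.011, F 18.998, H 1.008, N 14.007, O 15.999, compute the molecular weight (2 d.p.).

First, the molecular formula is C9H5BrFNO5 (counting implicit H from valence).
  Br: 1 × 79.904 = 79.904
  C: 9 × 12.011 = 108.099
  F: 1 × 18.998 = 18.998
  H: 5 × 1.008 = 5.040
  N: 1 × 14.007 = 14.007
  O: 5 × 15.999 = 79.995
Sum: 1×79.904 + 9×12.011 + 1×18.998 + 5×1.008 + 1×14.007 + 5×15.999 = 306.043 → 306.04 g/mol.

306.04 g/mol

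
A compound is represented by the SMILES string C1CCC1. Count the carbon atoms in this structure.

4

Count every carbon token in the SMILES (each C, including those in ring-closure positions and inside branches).
Carbon count: 4.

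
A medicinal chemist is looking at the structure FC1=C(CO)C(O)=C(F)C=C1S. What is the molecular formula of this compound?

Walk through each heavy atom and fill implicit hydrogens from standard valence (C 4, N 3, O 2, S 2, halogen 1):
  atom 1: F (halogen, monovalent) → 0 H
  atom 2: C, bond orders sum to 4 (valence 4) → 0 H
  atom 3: C, bond orders sum to 4 (valence 4) → 0 H
  atom 4: C, bond orders sum to 2 (valence 4) → 2 H
  atom 5: O, bond orders sum to 1 (valence 2) → 1 H
  atom 6: C, bond orders sum to 4 (valence 4) → 0 H
  atom 7: O, bond orders sum to 1 (valence 2) → 1 H
  atom 8: C, bond orders sum to 4 (valence 4) → 0 H
  atom 9: F (halogen, monovalent) → 0 H
  atom 10: C, bond orders sum to 3 (valence 4) → 1 H
  atom 11: C, bond orders sum to 4 (valence 4) → 0 H
  atom 12: S, bond orders sum to 1 (valence 2) → 1 H
Totals → C:7, H:6, F:2, O:2, S:1.

C7H6F2O2S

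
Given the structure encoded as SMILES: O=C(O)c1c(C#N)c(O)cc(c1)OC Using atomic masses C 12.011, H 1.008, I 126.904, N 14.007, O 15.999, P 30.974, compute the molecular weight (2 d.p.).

First, the molecular formula is C9H7NO4 (counting implicit H from valence).
  C: 9 × 12.011 = 108.099
  H: 7 × 1.008 = 7.056
  N: 1 × 14.007 = 14.007
  O: 4 × 15.999 = 63.996
Sum: 9×12.011 + 7×1.008 + 1×14.007 + 4×15.999 = 193.158 → 193.16 g/mol.

193.16 g/mol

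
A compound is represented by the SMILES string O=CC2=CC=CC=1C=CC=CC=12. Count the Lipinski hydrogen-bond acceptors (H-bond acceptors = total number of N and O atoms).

N atoms: 0; O atoms: 1.
Lipinski HBA = 0 + 1 = 1.

1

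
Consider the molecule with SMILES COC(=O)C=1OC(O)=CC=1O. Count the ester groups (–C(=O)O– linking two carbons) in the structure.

The ester motif appears at heavy-atom position 3 in the SMILES.
Other groups present: 2 hydroxyl.
Ester count: 1.

1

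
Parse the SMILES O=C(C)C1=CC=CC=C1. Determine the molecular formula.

Walk through each heavy atom and fill implicit hydrogens from standard valence (C 4, N 3, O 2, S 2, halogen 1):
  atom 1: O, bond orders sum to 2 (valence 2) → 0 H
  atom 2: C, bond orders sum to 4 (valence 4) → 0 H
  atom 3: C, bond orders sum to 1 (valence 4) → 3 H
  atom 4: C, bond orders sum to 4 (valence 4) → 0 H
  atom 5: C, bond orders sum to 3 (valence 4) → 1 H
  atom 6: C, bond orders sum to 3 (valence 4) → 1 H
  atom 7: C, bond orders sum to 3 (valence 4) → 1 H
  atom 8: C, bond orders sum to 3 (valence 4) → 1 H
  atom 9: C, bond orders sum to 3 (valence 4) → 1 H
Totals → C:8, H:8, O:1.

C8H8O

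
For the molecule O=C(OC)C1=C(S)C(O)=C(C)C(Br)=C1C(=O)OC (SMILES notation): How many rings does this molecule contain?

In SMILES, each pair of matching ring-closure digits denotes one ring-closing bond; the number of such bonds equals the number of independent rings.
Ring-closure bonds here: 1.

1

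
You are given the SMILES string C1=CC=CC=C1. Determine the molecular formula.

Walk through each heavy atom and fill implicit hydrogens from standard valence (C 4, N 3, O 2, S 2, halogen 1):
  atom 1: C, bond orders sum to 3 (valence 4) → 1 H
  atom 2: C, bond orders sum to 3 (valence 4) → 1 H
  atom 3: C, bond orders sum to 3 (valence 4) → 1 H
  atom 4: C, bond orders sum to 3 (valence 4) → 1 H
  atom 5: C, bond orders sum to 3 (valence 4) → 1 H
  atom 6: C, bond orders sum to 3 (valence 4) → 1 H
Totals → C:6, H:6.
In Hill order: C6H6.

C6H6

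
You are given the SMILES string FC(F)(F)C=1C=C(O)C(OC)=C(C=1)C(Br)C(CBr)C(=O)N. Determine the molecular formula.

C12H12Br2F3NO3

Walk through each heavy atom and fill implicit hydrogens from standard valence (C 4, N 3, O 2, S 2, halogen 1):
  atom 1: F (halogen, monovalent) → 0 H
  atom 2: C, bond orders sum to 4 (valence 4) → 0 H
  atom 3: F (halogen, monovalent) → 0 H
  atom 4: F (halogen, monovalent) → 0 H
  atom 5: C, bond orders sum to 4 (valence 4) → 0 H
  atom 6: C, bond orders sum to 3 (valence 4) → 1 H
  atom 7: C, bond orders sum to 4 (valence 4) → 0 H
  atom 8: O, bond orders sum to 1 (valence 2) → 1 H
  atom 9: C, bond orders sum to 4 (valence 4) → 0 H
  atom 10: O, bond orders sum to 2 (valence 2) → 0 H
  atom 11: C, bond orders sum to 1 (valence 4) → 3 H
  atom 12: C, bond orders sum to 4 (valence 4) → 0 H
  atom 13: C, bond orders sum to 3 (valence 4) → 1 H
  atom 14: C, bond orders sum to 3 (valence 4) → 1 H
  atom 15: Br (halogen, monovalent) → 0 H
  atom 16: C, bond orders sum to 3 (valence 4) → 1 H
  atom 17: C, bond orders sum to 2 (valence 4) → 2 H
  atom 18: Br (halogen, monovalent) → 0 H
  atom 19: C, bond orders sum to 4 (valence 4) → 0 H
  atom 20: O, bond orders sum to 2 (valence 2) → 0 H
  atom 21: N, bond orders sum to 1 (valence 3) → 2 H
Totals → C:12, H:12, Br:2, F:3, N:1, O:3.
In Hill order: C12H12Br2F3NO3.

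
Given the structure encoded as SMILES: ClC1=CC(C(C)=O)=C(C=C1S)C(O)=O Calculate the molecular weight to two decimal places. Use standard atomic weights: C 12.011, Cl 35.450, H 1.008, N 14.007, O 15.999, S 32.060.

First, the molecular formula is C9H7ClO3S (counting implicit H from valence).
  C: 9 × 12.011 = 108.099
  Cl: 1 × 35.450 = 35.450
  H: 7 × 1.008 = 7.056
  O: 3 × 15.999 = 47.997
  S: 1 × 32.060 = 32.060
Sum: 9×12.011 + 1×35.450 + 7×1.008 + 3×15.999 + 1×32.060 = 230.662 → 230.66 g/mol.

230.66 g/mol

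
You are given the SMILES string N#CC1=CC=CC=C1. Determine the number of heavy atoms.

Every atom symbol written in the SMILES (organic subset) is one heavy atom; implicit H are not written.
Heavy atoms by element → C:7, N:1.
Total: 8.

8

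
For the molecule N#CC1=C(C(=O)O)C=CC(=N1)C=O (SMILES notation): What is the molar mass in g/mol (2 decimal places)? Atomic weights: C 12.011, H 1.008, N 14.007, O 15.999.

First, the molecular formula is C8H4N2O3 (counting implicit H from valence).
  C: 8 × 12.011 = 96.088
  H: 4 × 1.008 = 4.032
  N: 2 × 14.007 = 28.014
  O: 3 × 15.999 = 47.997
Sum: 8×12.011 + 4×1.008 + 2×14.007 + 3×15.999 = 176.131 → 176.13 g/mol.

176.13 g/mol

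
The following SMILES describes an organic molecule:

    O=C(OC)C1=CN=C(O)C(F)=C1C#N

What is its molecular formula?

C8H5FN2O3

Walk through each heavy atom and fill implicit hydrogens from standard valence (C 4, N 3, O 2, S 2, halogen 1):
  atom 1: O, bond orders sum to 2 (valence 2) → 0 H
  atom 2: C, bond orders sum to 4 (valence 4) → 0 H
  atom 3: O, bond orders sum to 2 (valence 2) → 0 H
  atom 4: C, bond orders sum to 1 (valence 4) → 3 H
  atom 5: C, bond orders sum to 4 (valence 4) → 0 H
  atom 6: C, bond orders sum to 3 (valence 4) → 1 H
  atom 7: N, bond orders sum to 3 (valence 3) → 0 H
  atom 8: C, bond orders sum to 4 (valence 4) → 0 H
  atom 9: O, bond orders sum to 1 (valence 2) → 1 H
  atom 10: C, bond orders sum to 4 (valence 4) → 0 H
  atom 11: F (halogen, monovalent) → 0 H
  atom 12: C, bond orders sum to 4 (valence 4) → 0 H
  atom 13: C, bond orders sum to 4 (valence 4) → 0 H
  atom 14: N, bond orders sum to 3 (valence 3) → 0 H
Totals → C:8, H:5, F:1, N:2, O:3.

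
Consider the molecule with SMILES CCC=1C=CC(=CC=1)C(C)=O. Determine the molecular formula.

Walk through each heavy atom and fill implicit hydrogens from standard valence (C 4, N 3, O 2, S 2, halogen 1):
  atom 1: C, bond orders sum to 1 (valence 4) → 3 H
  atom 2: C, bond orders sum to 2 (valence 4) → 2 H
  atom 3: C, bond orders sum to 4 (valence 4) → 0 H
  atom 4: C, bond orders sum to 3 (valence 4) → 1 H
  atom 5: C, bond orders sum to 3 (valence 4) → 1 H
  atom 6: C, bond orders sum to 4 (valence 4) → 0 H
  atom 7: C, bond orders sum to 3 (valence 4) → 1 H
  atom 8: C, bond orders sum to 3 (valence 4) → 1 H
  atom 9: C, bond orders sum to 4 (valence 4) → 0 H
  atom 10: C, bond orders sum to 1 (valence 4) → 3 H
  atom 11: O, bond orders sum to 2 (valence 2) → 0 H
Totals → C:10, H:12, O:1.
In Hill order: C10H12O.

C10H12O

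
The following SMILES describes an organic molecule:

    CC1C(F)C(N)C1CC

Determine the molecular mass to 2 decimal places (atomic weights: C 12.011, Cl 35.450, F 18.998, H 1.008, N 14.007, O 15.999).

131.19 g/mol

First, the molecular formula is C7H14FN (counting implicit H from valence).
  C: 7 × 12.011 = 84.077
  F: 1 × 18.998 = 18.998
  H: 14 × 1.008 = 14.112
  N: 1 × 14.007 = 14.007
Sum: 7×12.011 + 1×18.998 + 14×1.008 + 1×14.007 = 131.194 → 131.19 g/mol.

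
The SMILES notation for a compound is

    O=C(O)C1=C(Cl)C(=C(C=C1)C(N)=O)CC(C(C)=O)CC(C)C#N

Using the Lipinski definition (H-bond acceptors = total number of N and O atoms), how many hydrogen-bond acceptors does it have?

N atoms: 2; O atoms: 4.
Lipinski HBA = 2 + 4 = 6.

6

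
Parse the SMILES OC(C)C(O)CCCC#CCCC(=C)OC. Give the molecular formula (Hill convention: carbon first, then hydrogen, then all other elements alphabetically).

Walk through each heavy atom and fill implicit hydrogens from standard valence (C 4, N 3, O 2, S 2, halogen 1):
  atom 1: O, bond orders sum to 1 (valence 2) → 1 H
  atom 2: C, bond orders sum to 3 (valence 4) → 1 H
  atom 3: C, bond orders sum to 1 (valence 4) → 3 H
  atom 4: C, bond orders sum to 3 (valence 4) → 1 H
  atom 5: O, bond orders sum to 1 (valence 2) → 1 H
  atom 6: C, bond orders sum to 2 (valence 4) → 2 H
  atom 7: C, bond orders sum to 2 (valence 4) → 2 H
  atom 8: C, bond orders sum to 2 (valence 4) → 2 H
  atom 9: C, bond orders sum to 4 (valence 4) → 0 H
  atom 10: C, bond orders sum to 4 (valence 4) → 0 H
  atom 11: C, bond orders sum to 2 (valence 4) → 2 H
  atom 12: C, bond orders sum to 2 (valence 4) → 2 H
  atom 13: C, bond orders sum to 4 (valence 4) → 0 H
  atom 14: C, bond orders sum to 2 (valence 4) → 2 H
  atom 15: O, bond orders sum to 2 (valence 2) → 0 H
  atom 16: C, bond orders sum to 1 (valence 4) → 3 H
Totals → C:13, H:22, O:3.
In Hill order: C13H22O3.

C13H22O3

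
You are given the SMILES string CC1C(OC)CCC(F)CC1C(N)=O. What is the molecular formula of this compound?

C10H18FNO2

Walk through each heavy atom and fill implicit hydrogens from standard valence (C 4, N 3, O 2, S 2, halogen 1):
  atom 1: C, bond orders sum to 1 (valence 4) → 3 H
  atom 2: C, bond orders sum to 3 (valence 4) → 1 H
  atom 3: C, bond orders sum to 3 (valence 4) → 1 H
  atom 4: O, bond orders sum to 2 (valence 2) → 0 H
  atom 5: C, bond orders sum to 1 (valence 4) → 3 H
  atom 6: C, bond orders sum to 2 (valence 4) → 2 H
  atom 7: C, bond orders sum to 2 (valence 4) → 2 H
  atom 8: C, bond orders sum to 3 (valence 4) → 1 H
  atom 9: F (halogen, monovalent) → 0 H
  atom 10: C, bond orders sum to 2 (valence 4) → 2 H
  atom 11: C, bond orders sum to 3 (valence 4) → 1 H
  atom 12: C, bond orders sum to 4 (valence 4) → 0 H
  atom 13: N, bond orders sum to 1 (valence 3) → 2 H
  atom 14: O, bond orders sum to 2 (valence 2) → 0 H
Totals → C:10, H:18, F:1, N:1, O:2.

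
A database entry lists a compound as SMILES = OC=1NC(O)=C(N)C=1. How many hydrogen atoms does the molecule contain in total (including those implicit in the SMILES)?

6

Walk through each heavy atom and fill implicit hydrogens from standard valence (C 4, N 3, O 2, S 2, halogen 1):
  atom 1: O, bond orders sum to 1 (valence 2) → 1 H
  atom 2: C, bond orders sum to 4 (valence 4) → 0 H
  atom 3: N, bond orders sum to 2 (valence 3) → 1 H
  atom 4: C, bond orders sum to 4 (valence 4) → 0 H
  atom 5: O, bond orders sum to 1 (valence 2) → 1 H
  atom 6: C, bond orders sum to 4 (valence 4) → 0 H
  atom 7: N, bond orders sum to 1 (valence 3) → 2 H
  atom 8: C, bond orders sum to 3 (valence 4) → 1 H
Total hydrogens: 6.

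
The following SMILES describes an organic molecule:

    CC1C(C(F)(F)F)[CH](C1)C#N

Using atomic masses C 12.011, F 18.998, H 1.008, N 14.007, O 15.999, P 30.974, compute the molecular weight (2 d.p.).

First, the molecular formula is C7H8F3N (counting implicit H from valence).
  C: 7 × 12.011 = 84.077
  F: 3 × 18.998 = 56.994
  H: 8 × 1.008 = 8.064
  N: 1 × 14.007 = 14.007
Sum: 7×12.011 + 3×18.998 + 8×1.008 + 1×14.007 = 163.142 → 163.14 g/mol.

163.14 g/mol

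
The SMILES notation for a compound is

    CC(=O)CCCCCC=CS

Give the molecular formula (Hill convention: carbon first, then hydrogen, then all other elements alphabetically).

C9H16OS

Walk through each heavy atom and fill implicit hydrogens from standard valence (C 4, N 3, O 2, S 2, halogen 1):
  atom 1: C, bond orders sum to 1 (valence 4) → 3 H
  atom 2: C, bond orders sum to 4 (valence 4) → 0 H
  atom 3: O, bond orders sum to 2 (valence 2) → 0 H
  atom 4: C, bond orders sum to 2 (valence 4) → 2 H
  atom 5: C, bond orders sum to 2 (valence 4) → 2 H
  atom 6: C, bond orders sum to 2 (valence 4) → 2 H
  atom 7: C, bond orders sum to 2 (valence 4) → 2 H
  atom 8: C, bond orders sum to 2 (valence 4) → 2 H
  atom 9: C, bond orders sum to 3 (valence 4) → 1 H
  atom 10: C, bond orders sum to 3 (valence 4) → 1 H
  atom 11: S, bond orders sum to 1 (valence 2) → 1 H
Totals → C:9, H:16, O:1, S:1.
In Hill order: C9H16OS.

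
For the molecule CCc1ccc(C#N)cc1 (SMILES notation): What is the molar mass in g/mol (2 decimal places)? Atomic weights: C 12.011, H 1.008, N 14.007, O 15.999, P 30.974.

131.18 g/mol

First, the molecular formula is C9H9N (counting implicit H from valence).
  C: 9 × 12.011 = 108.099
  H: 9 × 1.008 = 9.072
  N: 1 × 14.007 = 14.007
Sum: 9×12.011 + 9×1.008 + 1×14.007 = 131.178 → 131.18 g/mol.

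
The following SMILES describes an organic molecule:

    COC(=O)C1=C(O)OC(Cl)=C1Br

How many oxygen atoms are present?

Scan the SMILES for O atoms (remember two-letter symbols like Cl and Br are single atoms).
Oxygen count: 4.

4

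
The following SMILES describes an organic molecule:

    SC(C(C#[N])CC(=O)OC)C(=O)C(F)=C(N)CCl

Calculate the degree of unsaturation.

5

Degree of unsaturation = (number of rings) + (number of π bonds).
Ring closures in the SMILES: 0.
π bonds: 3 double bonds (each 1 DoU), 1 triple bond (each 2 DoU) → 5 DoU from unsaturation.
Total DoU = 0 + 5 = 5.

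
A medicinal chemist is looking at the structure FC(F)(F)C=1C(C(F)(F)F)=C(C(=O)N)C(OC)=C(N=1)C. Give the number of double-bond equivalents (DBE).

Molecular formula: C10H8F6N2O2.
DoU = (2C + 2 + N − H − X) / 2, where X is the halogen count and O/S are ignored.
    = (2·10 + 2 + 2 − 8 − 6) / 2 = 10 / 2 = 5.

5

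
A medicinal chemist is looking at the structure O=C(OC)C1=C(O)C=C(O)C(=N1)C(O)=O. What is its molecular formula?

Walk through each heavy atom and fill implicit hydrogens from standard valence (C 4, N 3, O 2, S 2, halogen 1):
  atom 1: O, bond orders sum to 2 (valence 2) → 0 H
  atom 2: C, bond orders sum to 4 (valence 4) → 0 H
  atom 3: O, bond orders sum to 2 (valence 2) → 0 H
  atom 4: C, bond orders sum to 1 (valence 4) → 3 H
  atom 5: C, bond orders sum to 4 (valence 4) → 0 H
  atom 6: C, bond orders sum to 4 (valence 4) → 0 H
  atom 7: O, bond orders sum to 1 (valence 2) → 1 H
  atom 8: C, bond orders sum to 3 (valence 4) → 1 H
  atom 9: C, bond orders sum to 4 (valence 4) → 0 H
  atom 10: O, bond orders sum to 1 (valence 2) → 1 H
  atom 11: C, bond orders sum to 4 (valence 4) → 0 H
  atom 12: N, bond orders sum to 3 (valence 3) → 0 H
  atom 13: C, bond orders sum to 4 (valence 4) → 0 H
  atom 14: O, bond orders sum to 1 (valence 2) → 1 H
  atom 15: O, bond orders sum to 2 (valence 2) → 0 H
Totals → C:8, H:7, N:1, O:6.

C8H7NO6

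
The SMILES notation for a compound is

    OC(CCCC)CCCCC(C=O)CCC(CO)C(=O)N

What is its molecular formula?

Walk through each heavy atom and fill implicit hydrogens from standard valence (C 4, N 3, O 2, S 2, halogen 1):
  atom 1: O, bond orders sum to 1 (valence 2) → 1 H
  atom 2: C, bond orders sum to 3 (valence 4) → 1 H
  atom 3: C, bond orders sum to 2 (valence 4) → 2 H
  atom 4: C, bond orders sum to 2 (valence 4) → 2 H
  atom 5: C, bond orders sum to 2 (valence 4) → 2 H
  atom 6: C, bond orders sum to 1 (valence 4) → 3 H
  atom 7: C, bond orders sum to 2 (valence 4) → 2 H
  atom 8: C, bond orders sum to 2 (valence 4) → 2 H
  atom 9: C, bond orders sum to 2 (valence 4) → 2 H
  atom 10: C, bond orders sum to 2 (valence 4) → 2 H
  atom 11: C, bond orders sum to 3 (valence 4) → 1 H
  atom 12: C, bond orders sum to 3 (valence 4) → 1 H
  atom 13: O, bond orders sum to 2 (valence 2) → 0 H
  atom 14: C, bond orders sum to 2 (valence 4) → 2 H
  atom 15: C, bond orders sum to 2 (valence 4) → 2 H
  atom 16: C, bond orders sum to 3 (valence 4) → 1 H
  atom 17: C, bond orders sum to 2 (valence 4) → 2 H
  atom 18: O, bond orders sum to 1 (valence 2) → 1 H
  atom 19: C, bond orders sum to 4 (valence 4) → 0 H
  atom 20: O, bond orders sum to 2 (valence 2) → 0 H
  atom 21: N, bond orders sum to 1 (valence 3) → 2 H
Totals → C:16, H:31, N:1, O:4.
In Hill order: C16H31NO4.

C16H31NO4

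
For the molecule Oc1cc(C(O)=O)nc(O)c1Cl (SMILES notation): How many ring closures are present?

1

In SMILES, each pair of matching ring-closure digits denotes one ring-closing bond; the number of such bonds equals the number of independent rings.
Ring-closure bonds here: 1.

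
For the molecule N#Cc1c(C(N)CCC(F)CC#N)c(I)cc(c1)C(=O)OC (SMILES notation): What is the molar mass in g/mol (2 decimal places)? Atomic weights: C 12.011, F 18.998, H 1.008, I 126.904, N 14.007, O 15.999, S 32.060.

First, the molecular formula is C15H15FIN3O2 (counting implicit H from valence).
  C: 15 × 12.011 = 180.165
  F: 1 × 18.998 = 18.998
  H: 15 × 1.008 = 15.120
  I: 1 × 126.904 = 126.904
  N: 3 × 14.007 = 42.021
  O: 2 × 15.999 = 31.998
Sum: 15×12.011 + 1×18.998 + 15×1.008 + 1×126.904 + 3×14.007 + 2×15.999 = 415.206 → 415.21 g/mol.

415.21 g/mol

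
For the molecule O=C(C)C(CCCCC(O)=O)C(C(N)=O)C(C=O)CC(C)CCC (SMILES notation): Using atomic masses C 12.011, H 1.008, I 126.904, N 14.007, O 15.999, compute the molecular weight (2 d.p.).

First, the molecular formula is C18H31NO5 (counting implicit H from valence).
  C: 18 × 12.011 = 216.198
  H: 31 × 1.008 = 31.248
  N: 1 × 14.007 = 14.007
  O: 5 × 15.999 = 79.995
Sum: 18×12.011 + 31×1.008 + 1×14.007 + 5×15.999 = 341.448 → 341.45 g/mol.

341.45 g/mol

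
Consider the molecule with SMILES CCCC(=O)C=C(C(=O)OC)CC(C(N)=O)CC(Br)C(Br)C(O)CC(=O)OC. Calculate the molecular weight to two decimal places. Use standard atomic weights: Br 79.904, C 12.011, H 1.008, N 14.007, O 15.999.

529.22 g/mol

First, the molecular formula is C18H27Br2NO7 (counting implicit H from valence).
  Br: 2 × 79.904 = 159.808
  C: 18 × 12.011 = 216.198
  H: 27 × 1.008 = 27.216
  N: 1 × 14.007 = 14.007
  O: 7 × 15.999 = 111.993
Sum: 2×79.904 + 18×12.011 + 27×1.008 + 1×14.007 + 7×15.999 = 529.222 → 529.22 g/mol.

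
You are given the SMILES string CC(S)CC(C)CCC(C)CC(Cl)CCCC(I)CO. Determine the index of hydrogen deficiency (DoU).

0

Molecular formula: C16H32ClIOS.
DoU = (2C + 2 + N − H − X) / 2, where X is the halogen count and O/S are ignored.
    = (2·16 + 2 + 0 − 32 − 2) / 2 = 0 / 2 = 0.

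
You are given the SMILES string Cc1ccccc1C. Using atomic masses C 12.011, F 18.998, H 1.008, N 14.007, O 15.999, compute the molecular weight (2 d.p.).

First, the molecular formula is C8H10 (counting implicit H from valence).
  C: 8 × 12.011 = 96.088
  H: 10 × 1.008 = 10.080
Sum: 8×12.011 + 10×1.008 = 106.168 → 106.17 g/mol.

106.17 g/mol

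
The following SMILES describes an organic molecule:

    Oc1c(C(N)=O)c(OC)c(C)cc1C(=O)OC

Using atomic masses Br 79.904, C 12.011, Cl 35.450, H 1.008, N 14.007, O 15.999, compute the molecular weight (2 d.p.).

First, the molecular formula is C11H13NO5 (counting implicit H from valence).
  C: 11 × 12.011 = 132.121
  H: 13 × 1.008 = 13.104
  N: 1 × 14.007 = 14.007
  O: 5 × 15.999 = 79.995
Sum: 11×12.011 + 13×1.008 + 1×14.007 + 5×15.999 = 239.227 → 239.23 g/mol.

239.23 g/mol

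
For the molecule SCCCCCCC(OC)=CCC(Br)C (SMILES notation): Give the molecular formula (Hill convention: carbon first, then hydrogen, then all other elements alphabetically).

Walk through each heavy atom and fill implicit hydrogens from standard valence (C 4, N 3, O 2, S 2, halogen 1):
  atom 1: S, bond orders sum to 1 (valence 2) → 1 H
  atom 2: C, bond orders sum to 2 (valence 4) → 2 H
  atom 3: C, bond orders sum to 2 (valence 4) → 2 H
  atom 4: C, bond orders sum to 2 (valence 4) → 2 H
  atom 5: C, bond orders sum to 2 (valence 4) → 2 H
  atom 6: C, bond orders sum to 2 (valence 4) → 2 H
  atom 7: C, bond orders sum to 2 (valence 4) → 2 H
  atom 8: C, bond orders sum to 4 (valence 4) → 0 H
  atom 9: O, bond orders sum to 2 (valence 2) → 0 H
  atom 10: C, bond orders sum to 1 (valence 4) → 3 H
  atom 11: C, bond orders sum to 3 (valence 4) → 1 H
  atom 12: C, bond orders sum to 2 (valence 4) → 2 H
  atom 13: C, bond orders sum to 3 (valence 4) → 1 H
  atom 14: Br (halogen, monovalent) → 0 H
  atom 15: C, bond orders sum to 1 (valence 4) → 3 H
Totals → C:12, H:23, Br:1, O:1, S:1.
In Hill order: C12H23BrOS.

C12H23BrOS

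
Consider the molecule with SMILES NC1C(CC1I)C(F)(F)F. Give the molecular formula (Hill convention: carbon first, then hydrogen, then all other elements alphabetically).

C5H7F3IN

Walk through each heavy atom and fill implicit hydrogens from standard valence (C 4, N 3, O 2, S 2, halogen 1):
  atom 1: N, bond orders sum to 1 (valence 3) → 2 H
  atom 2: C, bond orders sum to 3 (valence 4) → 1 H
  atom 3: C, bond orders sum to 3 (valence 4) → 1 H
  atom 4: C, bond orders sum to 2 (valence 4) → 2 H
  atom 5: C, bond orders sum to 3 (valence 4) → 1 H
  atom 6: I (halogen, monovalent) → 0 H
  atom 7: C, bond orders sum to 4 (valence 4) → 0 H
  atom 8: F (halogen, monovalent) → 0 H
  atom 9: F (halogen, monovalent) → 0 H
  atom 10: F (halogen, monovalent) → 0 H
Totals → C:5, H:7, F:3, I:1, N:1.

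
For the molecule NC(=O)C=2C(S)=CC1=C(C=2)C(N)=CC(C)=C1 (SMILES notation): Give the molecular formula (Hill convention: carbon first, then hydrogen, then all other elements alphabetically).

Walk through each heavy atom and fill implicit hydrogens from standard valence (C 4, N 3, O 2, S 2, halogen 1):
  atom 1: N, bond orders sum to 1 (valence 3) → 2 H
  atom 2: C, bond orders sum to 4 (valence 4) → 0 H
  atom 3: O, bond orders sum to 2 (valence 2) → 0 H
  atom 4: C, bond orders sum to 4 (valence 4) → 0 H
  atom 5: C, bond orders sum to 4 (valence 4) → 0 H
  atom 6: S, bond orders sum to 1 (valence 2) → 1 H
  atom 7: C, bond orders sum to 3 (valence 4) → 1 H
  atom 8: C, bond orders sum to 4 (valence 4) → 0 H
  atom 9: C, bond orders sum to 4 (valence 4) → 0 H
  atom 10: C, bond orders sum to 3 (valence 4) → 1 H
  atom 11: C, bond orders sum to 4 (valence 4) → 0 H
  atom 12: N, bond orders sum to 1 (valence 3) → 2 H
  atom 13: C, bond orders sum to 3 (valence 4) → 1 H
  atom 14: C, bond orders sum to 4 (valence 4) → 0 H
  atom 15: C, bond orders sum to 1 (valence 4) → 3 H
  atom 16: C, bond orders sum to 3 (valence 4) → 1 H
Totals → C:12, H:12, N:2, O:1, S:1.

C12H12N2OS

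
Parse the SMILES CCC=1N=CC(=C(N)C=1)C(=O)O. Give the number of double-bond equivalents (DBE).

5

Degree of unsaturation = (number of rings) + (number of π bonds).
Ring closures in the SMILES: 1.
π bonds: 4 double bonds (each 1 DoU) → 4 DoU from unsaturation.
Total DoU = 1 + 4 = 5.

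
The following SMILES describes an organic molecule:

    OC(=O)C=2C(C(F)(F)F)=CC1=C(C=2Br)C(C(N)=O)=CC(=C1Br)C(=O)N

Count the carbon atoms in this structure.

14

Count every carbon token in the SMILES (each C, including those in ring-closure positions and inside branches).
Carbon count: 14.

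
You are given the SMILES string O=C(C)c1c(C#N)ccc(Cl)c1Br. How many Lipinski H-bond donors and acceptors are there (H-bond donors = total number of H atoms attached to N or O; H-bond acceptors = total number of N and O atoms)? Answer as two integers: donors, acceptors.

Donors: find every N or O and count the H atoms it carries.
  atom 1 (O): bond orders sum to 2 → 0 H
  atom 7 (N): bond orders sum to 3 → 0 H
Lipinski HBD = 0.
Acceptors: N atoms = 1, O atoms = 1 → HBA = 2.

0, 2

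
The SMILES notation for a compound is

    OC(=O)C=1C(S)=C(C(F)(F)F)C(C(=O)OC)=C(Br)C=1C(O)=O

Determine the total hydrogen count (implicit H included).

6

Walk through each heavy atom and fill implicit hydrogens from standard valence (C 4, N 3, O 2, S 2, halogen 1):
  atom 1: O, bond orders sum to 1 (valence 2) → 1 H
  atom 2: C, bond orders sum to 4 (valence 4) → 0 H
  atom 3: O, bond orders sum to 2 (valence 2) → 0 H
  atom 4: C, bond orders sum to 4 (valence 4) → 0 H
  atom 5: C, bond orders sum to 4 (valence 4) → 0 H
  atom 6: S, bond orders sum to 1 (valence 2) → 1 H
  atom 7: C, bond orders sum to 4 (valence 4) → 0 H
  atom 8: C, bond orders sum to 4 (valence 4) → 0 H
  atom 9: F (halogen, monovalent) → 0 H
  atom 10: F (halogen, monovalent) → 0 H
  atom 11: F (halogen, monovalent) → 0 H
  atom 12: C, bond orders sum to 4 (valence 4) → 0 H
  atom 13: C, bond orders sum to 4 (valence 4) → 0 H
  atom 14: O, bond orders sum to 2 (valence 2) → 0 H
  atom 15: O, bond orders sum to 2 (valence 2) → 0 H
  atom 16: C, bond orders sum to 1 (valence 4) → 3 H
  atom 17: C, bond orders sum to 4 (valence 4) → 0 H
  atom 18: Br (halogen, monovalent) → 0 H
  atom 19: C, bond orders sum to 4 (valence 4) → 0 H
  atom 20: C, bond orders sum to 4 (valence 4) → 0 H
  atom 21: O, bond orders sum to 1 (valence 2) → 1 H
  atom 22: O, bond orders sum to 2 (valence 2) → 0 H
Total hydrogens: 6.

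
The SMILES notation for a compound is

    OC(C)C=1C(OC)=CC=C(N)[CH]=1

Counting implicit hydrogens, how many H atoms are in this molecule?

13

Walk through each heavy atom and fill implicit hydrogens from standard valence (C 4, N 3, O 2, S 2, halogen 1):
  atom 1: O, bond orders sum to 1 (valence 2) → 1 H
  atom 2: C, bond orders sum to 3 (valence 4) → 1 H
  atom 3: C, bond orders sum to 1 (valence 4) → 3 H
  atom 4: C, bond orders sum to 4 (valence 4) → 0 H
  atom 5: C, bond orders sum to 4 (valence 4) → 0 H
  atom 6: O, bond orders sum to 2 (valence 2) → 0 H
  atom 7: C, bond orders sum to 1 (valence 4) → 3 H
  atom 8: C, bond orders sum to 3 (valence 4) → 1 H
  atom 9: C, bond orders sum to 3 (valence 4) → 1 H
  atom 10: C, bond orders sum to 4 (valence 4) → 0 H
  atom 11: N, bond orders sum to 1 (valence 3) → 2 H
  atom 12: C with explicit H count 1
Total hydrogens: 13.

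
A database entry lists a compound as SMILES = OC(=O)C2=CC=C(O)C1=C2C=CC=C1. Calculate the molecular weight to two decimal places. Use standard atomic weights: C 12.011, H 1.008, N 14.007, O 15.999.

First, the molecular formula is C11H8O3 (counting implicit H from valence).
  C: 11 × 12.011 = 132.121
  H: 8 × 1.008 = 8.064
  O: 3 × 15.999 = 47.997
Sum: 11×12.011 + 8×1.008 + 3×15.999 = 188.182 → 188.18 g/mol.

188.18 g/mol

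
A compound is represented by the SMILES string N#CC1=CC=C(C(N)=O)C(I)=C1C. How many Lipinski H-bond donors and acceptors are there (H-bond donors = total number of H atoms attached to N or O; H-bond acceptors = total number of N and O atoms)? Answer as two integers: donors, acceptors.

2, 3

Donors: find every N or O and count the H atoms it carries.
  atom 1 (N): bond orders sum to 3 → 0 H
  atom 8 (N): bond orders sum to 1 → 2 H
  atom 9 (O): bond orders sum to 2 → 0 H
Lipinski HBD = 2.
Acceptors: N atoms = 2, O atoms = 1 → HBA = 3.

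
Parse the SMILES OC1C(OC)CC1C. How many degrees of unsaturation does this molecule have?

Degree of unsaturation = (number of rings) + (number of π bonds).
Ring closures in the SMILES: 1.
π bonds: none → 0 DoU from unsaturation.
Total DoU = 1 + 0 = 1.

1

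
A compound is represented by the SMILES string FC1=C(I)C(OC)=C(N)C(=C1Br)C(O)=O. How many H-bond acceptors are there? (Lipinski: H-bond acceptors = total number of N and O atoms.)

4

N atoms: 1; O atoms: 3.
Lipinski HBA = 1 + 3 = 4.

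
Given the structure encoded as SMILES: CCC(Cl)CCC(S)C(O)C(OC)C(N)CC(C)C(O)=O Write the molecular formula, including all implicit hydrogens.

C14H28ClNO4S

Walk through each heavy atom and fill implicit hydrogens from standard valence (C 4, N 3, O 2, S 2, halogen 1):
  atom 1: C, bond orders sum to 1 (valence 4) → 3 H
  atom 2: C, bond orders sum to 2 (valence 4) → 2 H
  atom 3: C, bond orders sum to 3 (valence 4) → 1 H
  atom 4: Cl (halogen, monovalent) → 0 H
  atom 5: C, bond orders sum to 2 (valence 4) → 2 H
  atom 6: C, bond orders sum to 2 (valence 4) → 2 H
  atom 7: C, bond orders sum to 3 (valence 4) → 1 H
  atom 8: S, bond orders sum to 1 (valence 2) → 1 H
  atom 9: C, bond orders sum to 3 (valence 4) → 1 H
  atom 10: O, bond orders sum to 1 (valence 2) → 1 H
  atom 11: C, bond orders sum to 3 (valence 4) → 1 H
  atom 12: O, bond orders sum to 2 (valence 2) → 0 H
  atom 13: C, bond orders sum to 1 (valence 4) → 3 H
  atom 14: C, bond orders sum to 3 (valence 4) → 1 H
  atom 15: N, bond orders sum to 1 (valence 3) → 2 H
  atom 16: C, bond orders sum to 2 (valence 4) → 2 H
  atom 17: C, bond orders sum to 3 (valence 4) → 1 H
  atom 18: C, bond orders sum to 1 (valence 4) → 3 H
  atom 19: C, bond orders sum to 4 (valence 4) → 0 H
  atom 20: O, bond orders sum to 1 (valence 2) → 1 H
  atom 21: O, bond orders sum to 2 (valence 2) → 0 H
Totals → C:14, H:28, Cl:1, N:1, O:4, S:1.
In Hill order: C14H28ClNO4S.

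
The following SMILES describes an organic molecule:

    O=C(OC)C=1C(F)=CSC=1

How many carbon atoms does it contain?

Count every carbon token in the SMILES (each C, including those in ring-closure positions and inside branches).
Carbon count: 6.

6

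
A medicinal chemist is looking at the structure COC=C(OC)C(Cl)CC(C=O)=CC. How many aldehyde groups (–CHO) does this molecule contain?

The aldehyde motif appears at heavy-atom position 11 in the SMILES.
Other groups present: 2 alkene, 2 ether.
Aldehyde count: 1.

1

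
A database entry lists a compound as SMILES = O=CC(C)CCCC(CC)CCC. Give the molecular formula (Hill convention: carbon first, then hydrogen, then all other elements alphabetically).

Walk through each heavy atom and fill implicit hydrogens from standard valence (C 4, N 3, O 2, S 2, halogen 1):
  atom 1: O, bond orders sum to 2 (valence 2) → 0 H
  atom 2: C, bond orders sum to 3 (valence 4) → 1 H
  atom 3: C, bond orders sum to 3 (valence 4) → 1 H
  atom 4: C, bond orders sum to 1 (valence 4) → 3 H
  atom 5: C, bond orders sum to 2 (valence 4) → 2 H
  atom 6: C, bond orders sum to 2 (valence 4) → 2 H
  atom 7: C, bond orders sum to 2 (valence 4) → 2 H
  atom 8: C, bond orders sum to 3 (valence 4) → 1 H
  atom 9: C, bond orders sum to 2 (valence 4) → 2 H
  atom 10: C, bond orders sum to 1 (valence 4) → 3 H
  atom 11: C, bond orders sum to 2 (valence 4) → 2 H
  atom 12: C, bond orders sum to 2 (valence 4) → 2 H
  atom 13: C, bond orders sum to 1 (valence 4) → 3 H
Totals → C:12, H:24, O:1.
In Hill order: C12H24O.

C12H24O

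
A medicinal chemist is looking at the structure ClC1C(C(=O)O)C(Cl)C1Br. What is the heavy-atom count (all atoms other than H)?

Every atom symbol written in the SMILES (organic subset) is one heavy atom; implicit H are not written.
Heavy atoms by element → Br:1, C:5, Cl:2, O:2.
Total: 10.

10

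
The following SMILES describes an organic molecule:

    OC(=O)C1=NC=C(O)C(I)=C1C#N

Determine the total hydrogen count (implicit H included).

Walk through each heavy atom and fill implicit hydrogens from standard valence (C 4, N 3, O 2, S 2, halogen 1):
  atom 1: O, bond orders sum to 1 (valence 2) → 1 H
  atom 2: C, bond orders sum to 4 (valence 4) → 0 H
  atom 3: O, bond orders sum to 2 (valence 2) → 0 H
  atom 4: C, bond orders sum to 4 (valence 4) → 0 H
  atom 5: N, bond orders sum to 3 (valence 3) → 0 H
  atom 6: C, bond orders sum to 3 (valence 4) → 1 H
  atom 7: C, bond orders sum to 4 (valence 4) → 0 H
  atom 8: O, bond orders sum to 1 (valence 2) → 1 H
  atom 9: C, bond orders sum to 4 (valence 4) → 0 H
  atom 10: I (halogen, monovalent) → 0 H
  atom 11: C, bond orders sum to 4 (valence 4) → 0 H
  atom 12: C, bond orders sum to 4 (valence 4) → 0 H
  atom 13: N, bond orders sum to 3 (valence 3) → 0 H
Total hydrogens: 3.

3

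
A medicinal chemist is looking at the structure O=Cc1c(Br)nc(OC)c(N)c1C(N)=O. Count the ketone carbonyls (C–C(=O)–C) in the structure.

Scan the SMILES for the ketone motif — none present.
Groups that are present: 1 aldehyde, 1 amide, 1 ether, 1 primary amine.

0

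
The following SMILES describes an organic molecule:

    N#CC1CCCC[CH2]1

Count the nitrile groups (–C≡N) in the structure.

1

The nitrile motif appears at heavy-atom position 2 in the SMILES.
Nitrile count: 1.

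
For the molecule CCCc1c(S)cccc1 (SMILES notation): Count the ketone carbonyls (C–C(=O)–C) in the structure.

0

Scan the SMILES for the ketone motif — none present.
Groups that are present: 1 thiol.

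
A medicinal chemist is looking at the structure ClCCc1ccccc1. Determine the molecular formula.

C8H9Cl

Walk through each heavy atom and fill implicit hydrogens from standard valence (C 4, N 3, O 2, S 2, halogen 1); for lowercase aromatic atoms, an aromatic c carries 1 H when it has two neighbours and 0 H with three, and aromatic n carries 0 H:
  atom 1: Cl (halogen, monovalent) → 0 H
  atom 2: C, bond orders sum to 2 (valence 4) → 2 H
  atom 3: C, bond orders sum to 2 (valence 4) → 2 H
  atom 4: aromatic c, 3 neighbours → 0 H
  atom 5: aromatic c, 2 neighbours → 1 H
  atom 6: aromatic c, 2 neighbours → 1 H
  atom 7: aromatic c, 2 neighbours → 1 H
  atom 8: aromatic c, 2 neighbours → 1 H
  atom 9: aromatic c, 2 neighbours → 1 H
Totals → C:8, H:9, Cl:1.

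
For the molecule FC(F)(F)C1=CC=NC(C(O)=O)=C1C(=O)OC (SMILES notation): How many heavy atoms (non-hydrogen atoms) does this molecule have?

Every atom symbol written in the SMILES (organic subset) is one heavy atom; implicit H are not written.
Heavy atoms by element → C:9, F:3, N:1, O:4.
Total: 17.

17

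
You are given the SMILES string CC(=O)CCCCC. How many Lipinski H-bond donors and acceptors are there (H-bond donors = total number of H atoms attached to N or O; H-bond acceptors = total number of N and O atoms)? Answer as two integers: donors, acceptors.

Donors: find every N or O and count the H atoms it carries.
  atom 3 (O): bond orders sum to 2 → 0 H
Lipinski HBD = 0.
Acceptors: N atoms = 0, O atoms = 1 → HBA = 1.

0, 1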